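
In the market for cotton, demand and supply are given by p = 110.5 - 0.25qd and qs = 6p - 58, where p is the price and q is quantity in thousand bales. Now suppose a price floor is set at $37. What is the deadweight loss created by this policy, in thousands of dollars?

Rearranging demand gives qd = 442 - 4p. Equilibrium: 442 - 4p = 6p - 58, so 500 = 10p and p* = 50, q* = 242.
Since 37 is below p* = 50, the floor does not bind and the free-market outcome prevails.
Since the control does not bind, no trades are prevented and deadweight loss is zero.

0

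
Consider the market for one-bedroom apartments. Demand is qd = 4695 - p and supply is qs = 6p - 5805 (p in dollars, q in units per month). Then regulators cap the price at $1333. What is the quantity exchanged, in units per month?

In a free market, 4695 - p = 6p - 5805 gives the equilibrium p* = 1500, q* = 3195.
The ceiling of 1333 is below the equilibrium price 1500, so it binds.
At p = 1333: qd = 4695 - 1333 = 3362 and qs = 6·1333 - 5805 = 2193.
The quantity actually transacted is the short side, supply: 2193.

2193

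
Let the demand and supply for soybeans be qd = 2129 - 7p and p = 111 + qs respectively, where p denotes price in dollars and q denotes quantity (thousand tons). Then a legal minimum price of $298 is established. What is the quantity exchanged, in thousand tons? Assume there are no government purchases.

43

Rearranging supply gives qs = p - 111. Equilibrium: 2129 - 7p = p - 111, so 2240 = 8p and p* = 280, q* = 169.
Since 298 > 280, the floor is binding.
At p = 298: qd = 2129 - 7·298 = 43 and qs = 298 - 111 = 187.
The quantity actually transacted is the short side, demand: 43.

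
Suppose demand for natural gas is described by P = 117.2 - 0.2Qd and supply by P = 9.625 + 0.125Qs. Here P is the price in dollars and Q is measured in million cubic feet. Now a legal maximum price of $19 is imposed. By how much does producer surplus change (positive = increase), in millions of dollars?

-6496

Rearranging demand gives Qd = 586 - 5P; rearranging supply gives Qs = 8P - 77. Without the control the market clears where 586 - 5P = 8P - 77, i.e. P* = 51 and Q* = 331.
Since 19 < 51, the ceiling is binding.
At P = 19: Qd = 586 - 5·19 = 491 and Qs = 8·19 - 77 = 75.
Producer surplus without the control is ½ · (51 - 9.625) · 331 = 6847.5625.
With the ceiling, producers sell 75 units at 19, so PS = ½ · (19 - 9.625) · 75 = 351.5625.
Change in producer surplus = 351.5625 - 6847.5625 = -6496.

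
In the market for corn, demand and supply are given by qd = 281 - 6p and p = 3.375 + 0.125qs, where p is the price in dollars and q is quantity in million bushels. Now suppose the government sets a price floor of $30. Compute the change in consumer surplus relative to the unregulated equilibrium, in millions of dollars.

Rearranging supply gives qs = 8p - 27. Setting quantity demanded equal to quantity supplied, 281 - 6p = 8p - 27, gives p* = 22 and q* = 149.
Because the floor (30) lies above the market-clearing price, it is binding.
At p = 30: qd = 281 - 6·30 = 101 and qs = 8·30 - 27 = 213.
Consumer surplus without the control is ½ · (281/6 - 22) · 149 = 22201/12.
With the floor, consumers buy 101 units at 30, so CS = ½ · (281/6 - 30) · 101 = 10201/12.
Change in consumer surplus = 10201/12 - 22201/12 = -1000.

-1000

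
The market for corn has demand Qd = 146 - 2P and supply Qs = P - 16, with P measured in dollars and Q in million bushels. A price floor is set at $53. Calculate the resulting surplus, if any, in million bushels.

Setting quantity demanded equal to quantity supplied, 146 - 2P = P - 16, gives P* = 54 and Q* = 38.
The floor of 53 is below the equilibrium price 54, so it is not binding; the market clears at P* = 54, Q* = 38.
Since the control does not bind, there is no surplus.

0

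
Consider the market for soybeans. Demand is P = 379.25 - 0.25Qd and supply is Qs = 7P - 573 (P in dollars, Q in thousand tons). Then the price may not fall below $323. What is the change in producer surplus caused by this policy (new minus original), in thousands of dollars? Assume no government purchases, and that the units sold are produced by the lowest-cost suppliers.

Rearranging demand gives Qd = 1517 - 4P. Setting quantity demanded equal to quantity supplied, 1517 - 4P = 7P - 573, gives P* = 190 and Q* = 757.
The floor of 323 is above the equilibrium price 190, so it binds.
At P = 323: Qd = 1517 - 4·323 = 225 and Qs = 7·323 - 573 = 1688.
Producer surplus without the control is ½ · (190 - 573/7) · 757 = 573049/14.
With the floor, 225 units are sold at 323. The supply price at Q = 225 is 114, so PS = ½ · [(323 - 573/7) + (323 - 114)] · 225 = 708975/14.
Change in producer surplus = 708975/14 - 573049/14 = 9709.

9709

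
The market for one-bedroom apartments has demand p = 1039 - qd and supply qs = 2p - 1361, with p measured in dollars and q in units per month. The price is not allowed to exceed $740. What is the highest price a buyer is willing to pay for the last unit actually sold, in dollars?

Rearranging demand gives qd = 1039 - p. Equilibrium: 1039 - p = 2p - 1361, so 2400 = 3p and p* = 800, q* = 239.
Since 740 < 800, the ceiling is binding.
At p = 740: qd = 1039 - 740 = 299 and qs = 2·740 - 1361 = 119.
Only 119 units reach the market. On the demand curve, the marginal buyer's willingness to pay at q = 119 is (1039 - 119) = 920.

920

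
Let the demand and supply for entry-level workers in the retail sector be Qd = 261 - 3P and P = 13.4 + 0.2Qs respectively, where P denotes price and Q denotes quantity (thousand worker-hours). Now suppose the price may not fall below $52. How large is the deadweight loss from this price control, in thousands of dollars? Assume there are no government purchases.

Rearranging supply gives Qs = 5P - 67. Equilibrium: 261 - 3P = 5P - 67, so 328 = 8P and P* = 41, Q* = 138.
Because the floor (52) lies above the market-clearing price, it is binding.
At P = 52: Qd = 261 - 3·52 = 105 and Qs = 5·52 - 67 = 193.
Quantity traded falls to 105. At Q = 105 the demand price is (261 - 105)/3 = 52 and the supply price is (67 + 105)/5 = 34.4.
Deadweight loss = ½ · (52 - 34.4) · (138 - 105) = ½ · 17.6 · 33 = 290.4.

290.4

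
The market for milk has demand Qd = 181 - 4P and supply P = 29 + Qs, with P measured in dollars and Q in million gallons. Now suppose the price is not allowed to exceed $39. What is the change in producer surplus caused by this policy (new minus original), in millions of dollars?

Rearranging supply gives Qs = P - 29. In a free market, 181 - 4P = P - 29 gives the equilibrium P* = 42, Q* = 13.
Because the ceiling (39) lies below the market-clearing price, it is binding.
At P = 39: Qd = 181 - 4·39 = 25 and Qs = 39 - 29 = 10.
Producer surplus without the control is ½ · (42 - 29) · 13 = 84.5.
With the ceiling, producers sell 10 units at 39, so PS = ½ · (39 - 29) · 10 = 50.
Change in producer surplus = 50 - 84.5 = -34.5.

-34.5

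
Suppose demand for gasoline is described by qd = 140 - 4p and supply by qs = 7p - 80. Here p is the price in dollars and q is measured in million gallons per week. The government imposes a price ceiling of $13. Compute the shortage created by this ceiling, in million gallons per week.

In a free market, 140 - 4p = 7p - 80 gives the equilibrium p* = 20, q* = 60.
Because the ceiling (13) lies below the market-clearing price, it is binding.
At p = 13: qd = 140 - 4·13 = 88 and qs = 7·13 - 80 = 11.
Shortage = qd - qs = 88 - 11 = 77.

77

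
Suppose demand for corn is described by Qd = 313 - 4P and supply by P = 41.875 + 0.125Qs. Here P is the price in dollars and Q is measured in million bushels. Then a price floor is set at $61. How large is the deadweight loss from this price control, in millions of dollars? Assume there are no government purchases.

147

Rearranging supply gives Qs = 8P - 335. Without the control the market clears where 313 - 4P = 8P - 335, i.e. P* = 54 and Q* = 97.
Because the floor (61) lies above the market-clearing price, it is binding.
At P = 61: Qd = 313 - 4·61 = 69 and Qs = 8·61 - 335 = 153.
Quantity traded falls to 69. At Q = 69 the demand price is (313 - 69)/4 = 61 and the supply price is (335 + 69)/8 = 50.5.
Deadweight loss = ½ · (61 - 50.5) · (97 - 69) = ½ · 10.5 · 28 = 147.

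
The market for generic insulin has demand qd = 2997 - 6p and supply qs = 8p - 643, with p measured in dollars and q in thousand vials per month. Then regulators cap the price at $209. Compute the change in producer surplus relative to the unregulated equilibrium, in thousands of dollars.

In a free market, 2997 - 6p = 8p - 643 gives the equilibrium p* = 260, q* = 1437.
Since 209 < 260, the ceiling is binding.
At p = 209: qd = 2997 - 6·209 = 1743 and qs = 8·209 - 643 = 1029.
Producer surplus without the control is ½ · (260 - 80.375) · 1437 = 129060.5625.
With the ceiling, producers sell 1029 units at 209, so PS = ½ · (209 - 80.375) · 1029 = 66177.5625.
Change in producer surplus = 66177.5625 - 129060.5625 = -62883.

-62883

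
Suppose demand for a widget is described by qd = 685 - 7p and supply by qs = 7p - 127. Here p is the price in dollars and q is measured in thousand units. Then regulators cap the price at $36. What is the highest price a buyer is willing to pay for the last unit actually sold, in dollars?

In a free market, 685 - 7p = 7p - 127 gives the equilibrium p* = 58, q* = 279.
Since 36 < 58, the ceiling is binding.
At p = 36: qd = 685 - 7·36 = 433 and qs = 7·36 - 127 = 125.
Only 125 units reach the market. On the demand curve, the marginal buyer's willingness to pay at q = 125 is (685 - 125)/7 = 80.

80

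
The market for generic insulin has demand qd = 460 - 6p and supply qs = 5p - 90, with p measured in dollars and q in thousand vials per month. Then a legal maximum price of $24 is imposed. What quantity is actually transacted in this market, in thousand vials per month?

Without the control the market clears where 460 - 6p = 5p - 90, i.e. p* = 50 and q* = 160.
Since 24 < 50, the ceiling is binding.
At p = 24: qd = 460 - 6·24 = 316 and qs = 5·24 - 90 = 30.
The quantity actually transacted is the short side, supply: 30.

30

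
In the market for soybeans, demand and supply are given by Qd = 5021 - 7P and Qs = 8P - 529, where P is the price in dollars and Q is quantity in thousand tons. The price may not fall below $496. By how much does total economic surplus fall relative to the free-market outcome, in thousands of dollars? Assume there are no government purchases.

104186.25

Setting quantity demanded equal to quantity supplied, 5021 - 7P = 8P - 529, gives P* = 370 and Q* = 2431.
Since 496 > 370, the floor is binding.
At P = 496: Qd = 5021 - 7·496 = 1549 and Qs = 8·496 - 529 = 3439.
Quantity traded falls to 1549. At Q = 1549 the demand price is (5021 - 1549)/7 = 496 and the supply price is (529 + 1549)/8 = 259.75.
Deadweight loss = ½ · (496 - 259.75) · (2431 - 1549) = ½ · 236.25 · 882 = 104186.25.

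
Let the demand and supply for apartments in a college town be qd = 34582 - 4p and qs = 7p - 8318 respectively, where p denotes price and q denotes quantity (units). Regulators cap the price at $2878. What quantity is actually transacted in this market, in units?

11828

Setting quantity demanded equal to quantity supplied, 34582 - 4p = 7p - 8318, gives p* = 3900 and q* = 18982.
The ceiling of 2878 is below the equilibrium price 3900, so it binds.
At p = 2878: qd = 34582 - 4·2878 = 23070 and qs = 7·2878 - 8318 = 11828.
The quantity actually transacted is the short side, supply: 11828.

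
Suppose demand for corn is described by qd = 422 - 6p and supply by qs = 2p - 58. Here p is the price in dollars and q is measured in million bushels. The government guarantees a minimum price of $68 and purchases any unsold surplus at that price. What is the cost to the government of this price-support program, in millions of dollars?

4352

In a free market, 422 - 6p = 2p - 58 gives the equilibrium p* = 60, q* = 62.
Because the floor (68) lies above the market-clearing price, it is binding.
At p = 68: qd = 422 - 6·68 = 14 and qs = 2·68 - 58 = 78.
Surplus = qs - qd = 64.
Government expenditure = surplus × support price = 64 × 68 = 4352.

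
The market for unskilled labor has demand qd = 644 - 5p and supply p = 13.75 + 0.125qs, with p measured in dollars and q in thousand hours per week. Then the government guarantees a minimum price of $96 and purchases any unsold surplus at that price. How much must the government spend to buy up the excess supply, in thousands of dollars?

Rearranging supply gives qs = 8p - 110. Setting quantity demanded equal to quantity supplied, 644 - 5p = 8p - 110, gives p* = 58 and q* = 354.
Because the floor (96) lies above the market-clearing price, it is binding.
At p = 96: qd = 644 - 5·96 = 164 and qs = 8·96 - 110 = 658.
Surplus = qs - qd = 494.
Government expenditure = surplus × support price = 494 × 96 = 47424.

47424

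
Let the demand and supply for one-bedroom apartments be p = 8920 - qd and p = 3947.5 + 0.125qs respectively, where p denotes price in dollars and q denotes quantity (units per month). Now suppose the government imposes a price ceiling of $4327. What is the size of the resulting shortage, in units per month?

1557

Rearranging demand gives qd = 8920 - p; rearranging supply gives qs = 8p - 31580. In a free market, 8920 - p = 8p - 31580 gives the equilibrium p* = 4500, q* = 4420.
Because the ceiling (4327) lies below the market-clearing price, it is binding.
At p = 4327: qd = 8920 - 4327 = 4593 and qs = 8·4327 - 31580 = 3036.
Shortage = qd - qs = 4593 - 3036 = 1557.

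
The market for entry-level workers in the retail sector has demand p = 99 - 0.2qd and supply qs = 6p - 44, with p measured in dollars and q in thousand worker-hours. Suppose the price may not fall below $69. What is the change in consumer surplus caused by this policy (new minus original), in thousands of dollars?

Rearranging demand gives qd = 495 - 5p. In a free market, 495 - 5p = 6p - 44 gives the equilibrium p* = 49, q* = 250.
Since 69 > 49, the floor is binding.
At p = 69: qd = 495 - 5·69 = 150 and qs = 6·69 - 44 = 370.
Consumer surplus without the control is ½ · (99 - 49) · 250 = 6250.
With the floor, consumers buy 150 units at 69, so CS = ½ · (99 - 69) · 150 = 2250.
Change in consumer surplus = 2250 - 6250 = -4000.

-4000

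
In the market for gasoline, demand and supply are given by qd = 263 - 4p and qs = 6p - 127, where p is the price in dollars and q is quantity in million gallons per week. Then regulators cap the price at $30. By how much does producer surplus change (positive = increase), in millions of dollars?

In a free market, 263 - 4p = 6p - 127 gives the equilibrium p* = 39, q* = 107.
Since 30 < 39, the ceiling is binding.
At p = 30: qd = 263 - 4·30 = 143 and qs = 6·30 - 127 = 53.
Producer surplus without the control is ½ · (39 - 127/6) · 107 = 11449/12.
With the ceiling, producers sell 53 units at 30, so PS = ½ · (30 - 127/6) · 53 = 2809/12.
Change in producer surplus = 2809/12 - 11449/12 = -720.

-720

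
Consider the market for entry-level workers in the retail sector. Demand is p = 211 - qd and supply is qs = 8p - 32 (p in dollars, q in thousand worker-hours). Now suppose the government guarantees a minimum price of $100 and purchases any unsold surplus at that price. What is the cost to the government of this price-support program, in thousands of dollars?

65700

Rearranging demand gives qd = 211 - p. Without the control the market clears where 211 - p = 8p - 32, i.e. p* = 27 and q* = 184.
The floor of 100 is above the equilibrium price 27, so it binds.
At p = 100: qd = 211 - 100 = 111 and qs = 8·100 - 32 = 768.
Surplus = qs - qd = 657.
Government expenditure = surplus × support price = 657 × 100 = 65700.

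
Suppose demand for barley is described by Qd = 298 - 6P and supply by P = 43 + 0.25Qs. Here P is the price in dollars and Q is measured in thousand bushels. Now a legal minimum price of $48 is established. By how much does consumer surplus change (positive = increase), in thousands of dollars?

-13

Rearranging supply gives Qs = 4P - 172. In a free market, 298 - 6P = 4P - 172 gives the equilibrium P* = 47, Q* = 16.
Because the floor (48) lies above the market-clearing price, it is binding.
At P = 48: Qd = 298 - 6·48 = 10 and Qs = 4·48 - 172 = 20.
Consumer surplus without the control is ½ · (149/3 - 47) · 16 = 64/3.
With the floor, consumers buy 10 units at 48, so CS = ½ · (149/3 - 48) · 10 = 25/3.
Change in consumer surplus = 25/3 - 64/3 = -13.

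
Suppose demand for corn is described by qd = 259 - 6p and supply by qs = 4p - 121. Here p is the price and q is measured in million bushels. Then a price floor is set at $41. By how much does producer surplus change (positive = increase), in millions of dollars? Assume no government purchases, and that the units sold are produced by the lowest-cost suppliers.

Setting quantity demanded equal to quantity supplied, 259 - 6p = 4p - 121, gives p* = 38 and q* = 31.
Since 41 > 38, the floor is binding.
At p = 41: qd = 259 - 6·41 = 13 and qs = 4·41 - 121 = 43.
Producer surplus without the control is ½ · (38 - 30.25) · 31 = 120.125.
With the floor, 13 units are sold at 41. The supply price at q = 13 is 33.5, so PS = ½ · [(41 - 30.25) + (41 - 33.5)] · 13 = 118.625.
Change in producer surplus = 118.625 - 120.125 = -1.5.

-1.5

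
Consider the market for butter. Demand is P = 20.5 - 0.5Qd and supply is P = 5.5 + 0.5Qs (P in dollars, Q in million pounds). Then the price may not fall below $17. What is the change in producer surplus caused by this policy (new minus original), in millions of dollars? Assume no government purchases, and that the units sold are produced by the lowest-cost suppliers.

12

Rearranging demand gives Qd = 41 - 2P; rearranging supply gives Qs = 2P - 11. Without the control the market clears where 41 - 2P = 2P - 11, i.e. P* = 13 and Q* = 15.
Because the floor (17) lies above the market-clearing price, it is binding.
At P = 17: Qd = 41 - 2·17 = 7 and Qs = 2·17 - 11 = 23.
Producer surplus without the control is ½ · (13 - 5.5) · 15 = 56.25.
With the floor, 7 units are sold at 17. The supply price at Q = 7 is 9, so PS = ½ · [(17 - 5.5) + (17 - 9)] · 7 = 68.25.
Change in producer surplus = 68.25 - 56.25 = 12.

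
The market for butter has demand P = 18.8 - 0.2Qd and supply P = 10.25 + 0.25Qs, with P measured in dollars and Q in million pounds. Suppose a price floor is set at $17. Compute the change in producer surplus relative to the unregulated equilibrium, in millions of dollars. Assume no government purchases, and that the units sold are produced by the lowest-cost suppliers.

Rearranging demand gives Qd = 94 - 5P; rearranging supply gives Qs = 4P - 41. Equilibrium: 94 - 5P = 4P - 41, so 135 = 9P and P* = 15, Q* = 19.
Because the floor (17) lies above the market-clearing price, it is binding.
At P = 17: Qd = 94 - 5·17 = 9 and Qs = 4·17 - 41 = 27.
Producer surplus without the control is ½ · (15 - 10.25) · 19 = 45.125.
With the floor, 9 units are sold at 17. The supply price at Q = 9 is 12.5, so PS = ½ · [(17 - 10.25) + (17 - 12.5)] · 9 = 50.625.
Change in producer surplus = 50.625 - 45.125 = 5.5.

5.5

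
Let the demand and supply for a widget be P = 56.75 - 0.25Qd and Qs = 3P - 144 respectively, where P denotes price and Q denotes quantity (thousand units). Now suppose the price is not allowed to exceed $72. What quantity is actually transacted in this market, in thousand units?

15

Rearranging demand gives Qd = 227 - 4P. Setting quantity demanded equal to quantity supplied, 227 - 4P = 3P - 144, gives P* = 53 and Q* = 15.
The ceiling of 72 is above the equilibrium price 53, so it is not binding; the market clears at P* = 53, Q* = 15.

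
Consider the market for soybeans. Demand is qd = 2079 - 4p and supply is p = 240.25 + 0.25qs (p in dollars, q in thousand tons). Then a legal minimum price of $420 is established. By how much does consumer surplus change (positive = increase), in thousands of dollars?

Rearranging supply gives qs = 4p - 961. Equilibrium: 2079 - 4p = 4p - 961, so 3040 = 8p and p* = 380, q* = 559.
The floor of 420 is above the equilibrium price 380, so it binds.
At p = 420: qd = 2079 - 4·420 = 399 and qs = 4·420 - 961 = 719.
Consumer surplus without the control is ½ · (519.75 - 380) · 559 = 39060.125.
With the floor, consumers buy 399 units at 420, so CS = ½ · (519.75 - 420) · 399 = 19900.125.
Change in consumer surplus = 19900.125 - 39060.125 = -19160.

-19160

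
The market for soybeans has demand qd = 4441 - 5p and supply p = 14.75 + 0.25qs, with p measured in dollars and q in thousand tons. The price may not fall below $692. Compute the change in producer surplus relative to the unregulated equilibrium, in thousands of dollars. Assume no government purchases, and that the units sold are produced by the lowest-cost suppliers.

73152

Rearranging supply gives qs = 4p - 59. In a free market, 4441 - 5p = 4p - 59 gives the equilibrium p* = 500, q* = 1941.
Because the floor (692) lies above the market-clearing price, it is binding.
At p = 692: qd = 4441 - 5·692 = 981 and qs = 4·692 - 59 = 2709.
Producer surplus without the control is ½ · (500 - 14.75) · 1941 = 470935.125.
With the floor, 981 units are sold at 692. The supply price at q = 981 is 260, so PS = ½ · [(692 - 14.75) + (692 - 260)] · 981 = 544087.125.
Change in producer surplus = 544087.125 - 470935.125 = 73152.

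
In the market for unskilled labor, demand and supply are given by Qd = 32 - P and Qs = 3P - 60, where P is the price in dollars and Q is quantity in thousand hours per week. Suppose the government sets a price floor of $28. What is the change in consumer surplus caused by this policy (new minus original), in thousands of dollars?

-32.5

Equilibrium: 32 - P = 3P - 60, so 92 = 4P and P* = 23, Q* = 9.
Since 28 > 23, the floor is binding.
At P = 28: Qd = 32 - 28 = 4 and Qs = 3·28 - 60 = 24.
Consumer surplus without the control is ½ · (32 - 23) · 9 = 40.5.
With the floor, consumers buy 4 units at 28, so CS = ½ · (32 - 28) · 4 = 8.
Change in consumer surplus = 8 - 40.5 = -32.5.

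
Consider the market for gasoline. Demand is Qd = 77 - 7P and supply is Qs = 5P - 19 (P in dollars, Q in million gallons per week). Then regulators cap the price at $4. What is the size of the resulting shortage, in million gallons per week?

48

Setting quantity demanded equal to quantity supplied, 77 - 7P = 5P - 19, gives P* = 8 and Q* = 21.
Since 4 < 8, the ceiling is binding.
At P = 4: Qd = 77 - 7·4 = 49 and Qs = 5·4 - 19 = 1.
Shortage = Qd - Qs = 49 - 1 = 48.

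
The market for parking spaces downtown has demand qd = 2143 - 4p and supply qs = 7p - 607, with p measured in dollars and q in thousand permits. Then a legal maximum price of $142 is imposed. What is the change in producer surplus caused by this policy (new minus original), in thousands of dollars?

-82620

Setting quantity demanded equal to quantity supplied, 2143 - 4p = 7p - 607, gives p* = 250 and q* = 1143.
Because the ceiling (142) lies below the market-clearing price, it is binding.
At p = 142: qd = 2143 - 4·142 = 1575 and qs = 7·142 - 607 = 387.
Producer surplus without the control is ½ · (250 - 607/7) · 1143 = 1306449/14.
With the ceiling, producers sell 387 units at 142, so PS = ½ · (142 - 607/7) · 387 = 149769/14.
Change in producer surplus = 149769/14 - 1306449/14 = -82620.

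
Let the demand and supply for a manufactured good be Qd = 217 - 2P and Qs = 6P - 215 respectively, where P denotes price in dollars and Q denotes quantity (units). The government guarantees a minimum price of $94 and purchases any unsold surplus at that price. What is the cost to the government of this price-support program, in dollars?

30080

Equilibrium: 217 - 2P = 6P - 215, so 432 = 8P and P* = 54, Q* = 109.
Since 94 > 54, the floor is binding.
At P = 94: Qd = 217 - 2·94 = 29 and Qs = 6·94 - 215 = 349.
Surplus = Qs - Qd = 320.
Government expenditure = surplus × support price = 320 × 94 = 30080.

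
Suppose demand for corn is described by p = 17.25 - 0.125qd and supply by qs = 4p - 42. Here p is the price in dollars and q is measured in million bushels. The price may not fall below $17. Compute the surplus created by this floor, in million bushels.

Rearranging demand gives qd = 138 - 8p. Setting quantity demanded equal to quantity supplied, 138 - 8p = 4p - 42, gives p* = 15 and q* = 18.
The floor of 17 is above the equilibrium price 15, so it binds.
At p = 17: qd = 138 - 8·17 = 2 and qs = 4·17 - 42 = 26.
Surplus = qs - qd = 26 - 2 = 24.

24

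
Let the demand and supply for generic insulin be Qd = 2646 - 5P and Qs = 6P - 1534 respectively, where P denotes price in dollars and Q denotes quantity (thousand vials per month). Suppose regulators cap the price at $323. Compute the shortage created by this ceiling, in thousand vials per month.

In a free market, 2646 - 5P = 6P - 1534 gives the equilibrium P* = 380, Q* = 746.
Since 323 < 380, the ceiling is binding.
At P = 323: Qd = 2646 - 5·323 = 1031 and Qs = 6·323 - 1534 = 404.
Shortage = Qd - Qs = 1031 - 404 = 627.

627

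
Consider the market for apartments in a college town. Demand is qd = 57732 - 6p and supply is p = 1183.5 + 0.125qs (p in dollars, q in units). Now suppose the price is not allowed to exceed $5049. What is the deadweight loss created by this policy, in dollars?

0

Rearranging supply gives qs = 8p - 9468. Setting quantity demanded equal to quantity supplied, 57732 - 6p = 8p - 9468, gives p* = 4800 and q* = 28932.
Since 5049 is above p* = 4800, the ceiling does not bind and the free-market outcome prevails.
Since the control does not bind, no trades are prevented and deadweight loss is zero.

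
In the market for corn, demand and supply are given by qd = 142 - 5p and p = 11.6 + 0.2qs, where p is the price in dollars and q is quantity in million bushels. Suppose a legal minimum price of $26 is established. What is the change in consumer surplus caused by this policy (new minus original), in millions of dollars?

Rearranging supply gives qs = 5p - 58. Equilibrium: 142 - 5p = 5p - 58, so 200 = 10p and p* = 20, q* = 42.
Because the floor (26) lies above the market-clearing price, it is binding.
At p = 26: qd = 142 - 5·26 = 12 and qs = 5·26 - 58 = 72.
Consumer surplus without the control is ½ · (28.4 - 20) · 42 = 176.4.
With the floor, consumers buy 12 units at 26, so CS = ½ · (28.4 - 26) · 12 = 14.4.
Change in consumer surplus = 14.4 - 176.4 = -162.

-162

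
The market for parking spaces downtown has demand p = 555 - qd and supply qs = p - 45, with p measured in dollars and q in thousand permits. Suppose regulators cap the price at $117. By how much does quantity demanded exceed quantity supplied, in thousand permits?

Rearranging demand gives qd = 555 - p. Equilibrium: 555 - p = p - 45, so 600 = 2p and p* = 300, q* = 255.
The ceiling of 117 is below the equilibrium price 300, so it binds.
At p = 117: qd = 555 - 117 = 438 and qs = 117 - 45 = 72.
Shortage = qd - qs = 438 - 72 = 366.

366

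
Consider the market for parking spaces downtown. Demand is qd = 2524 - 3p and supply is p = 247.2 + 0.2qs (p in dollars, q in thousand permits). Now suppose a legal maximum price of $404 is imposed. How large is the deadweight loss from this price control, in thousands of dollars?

29040

Rearranging supply gives qs = 5p - 1236. In a free market, 2524 - 3p = 5p - 1236 gives the equilibrium p* = 470, q* = 1114.
The ceiling of 404 is below the equilibrium price 470, so it binds.
At p = 404: qd = 2524 - 3·404 = 1312 and qs = 5·404 - 1236 = 784.
Quantity traded falls to 784. At q = 784 the demand price is (2524 - 784)/3 = 580 and the supply price is (1236 + 784)/5 = 404.
Deadweight loss = ½ · (580 - 404) · (1114 - 784) = ½ · 176 · 330 = 29040.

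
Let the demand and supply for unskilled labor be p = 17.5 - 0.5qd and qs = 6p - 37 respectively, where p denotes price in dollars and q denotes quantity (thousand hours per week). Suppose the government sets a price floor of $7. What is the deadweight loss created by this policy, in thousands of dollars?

0

Rearranging demand gives qd = 35 - 2p. Setting quantity demanded equal to quantity supplied, 35 - 2p = 6p - 37, gives p* = 9 and q* = 17.
The floor of 7 is below the equilibrium price 9, so it is not binding; the market clears at p* = 9, q* = 17.
Since the control does not bind, no trades are prevented and deadweight loss is zero.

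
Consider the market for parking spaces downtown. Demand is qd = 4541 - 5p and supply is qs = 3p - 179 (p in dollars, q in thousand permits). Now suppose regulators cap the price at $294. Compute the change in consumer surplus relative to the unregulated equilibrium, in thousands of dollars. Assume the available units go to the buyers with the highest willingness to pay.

Equilibrium: 4541 - 5p = 3p - 179, so 4720 = 8p and p* = 590, q* = 1591.
Because the ceiling (294) lies below the market-clearing price, it is binding.
At p = 294: qd = 4541 - 5·294 = 3071 and qs = 3·294 - 179 = 703.
Consumer surplus without the control is ½ · (908.2 - 590) · 1591 = 253128.1.
With the ceiling, 703 units are sold at 294 (assume they go to the highest-value buyers). The demand price at q = 703 is 767.6, so CS = ½ · [(908.2 - 294) + (767.6 - 294)] · 703 = 382361.7.
Change in consumer surplus = 382361.7 - 253128.1 = 129233.6.

129233.6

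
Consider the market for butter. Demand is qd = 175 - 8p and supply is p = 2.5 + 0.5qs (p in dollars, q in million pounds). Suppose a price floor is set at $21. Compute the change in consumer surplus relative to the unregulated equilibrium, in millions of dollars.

-57

Rearranging supply gives qs = 2p - 5. Setting quantity demanded equal to quantity supplied, 175 - 8p = 2p - 5, gives p* = 18 and q* = 31.
The floor of 21 is above the equilibrium price 18, so it binds.
At p = 21: qd = 175 - 8·21 = 7 and qs = 2·21 - 5 = 37.
Consumer surplus without the control is ½ · (21.875 - 18) · 31 = 60.0625.
With the floor, consumers buy 7 units at 21, so CS = ½ · (21.875 - 21) · 7 = 3.0625.
Change in consumer surplus = 3.0625 - 60.0625 = -57.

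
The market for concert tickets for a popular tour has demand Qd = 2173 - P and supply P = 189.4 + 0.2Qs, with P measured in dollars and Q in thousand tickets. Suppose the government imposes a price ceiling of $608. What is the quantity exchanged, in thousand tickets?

1653

Rearranging supply gives Qs = 5P - 947. Without the control the market clears where 2173 - P = 5P - 947, i.e. P* = 520 and Q* = 1653.
The ceiling of 608 is above the equilibrium price 520, so it is not binding; the market clears at P* = 520, Q* = 1653.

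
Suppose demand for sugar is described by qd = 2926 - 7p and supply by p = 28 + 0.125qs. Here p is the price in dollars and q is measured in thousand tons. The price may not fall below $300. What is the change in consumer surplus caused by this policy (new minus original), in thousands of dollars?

Rearranging supply gives qs = 8p - 224. Setting quantity demanded equal to quantity supplied, 2926 - 7p = 8p - 224, gives p* = 210 and q* = 1456.
Because the floor (300) lies above the market-clearing price, it is binding.
At p = 300: qd = 2926 - 7·300 = 826 and qs = 8·300 - 224 = 2176.
Consumer surplus without the control is ½ · (418 - 210) · 1456 = 151424.
With the floor, consumers buy 826 units at 300, so CS = ½ · (418 - 300) · 826 = 48734.
Change in consumer surplus = 48734 - 151424 = -102690.

-102690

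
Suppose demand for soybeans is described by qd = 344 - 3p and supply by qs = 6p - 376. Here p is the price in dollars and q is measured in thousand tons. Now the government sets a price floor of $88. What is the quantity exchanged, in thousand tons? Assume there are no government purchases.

80

Without the control the market clears where 344 - 3p = 6p - 376, i.e. p* = 80 and q* = 104.
The floor of 88 is above the equilibrium price 80, so it binds.
At p = 88: qd = 344 - 3·88 = 80 and qs = 6·88 - 376 = 152.
The quantity actually transacted is the short side, demand: 80.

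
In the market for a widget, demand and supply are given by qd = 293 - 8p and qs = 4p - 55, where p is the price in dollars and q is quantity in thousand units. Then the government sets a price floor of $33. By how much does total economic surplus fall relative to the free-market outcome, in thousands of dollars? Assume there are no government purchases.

192

In a free market, 293 - 8p = 4p - 55 gives the equilibrium p* = 29, q* = 61.
Because the floor (33) lies above the market-clearing price, it is binding.
At p = 33: qd = 293 - 8·33 = 29 and qs = 4·33 - 55 = 77.
Quantity traded falls to 29. At q = 29 the demand price is (293 - 29)/8 = 33 and the supply price is (55 + 29)/4 = 21.
Deadweight loss = ½ · (33 - 21) · (61 - 29) = ½ · 12 · 32 = 192.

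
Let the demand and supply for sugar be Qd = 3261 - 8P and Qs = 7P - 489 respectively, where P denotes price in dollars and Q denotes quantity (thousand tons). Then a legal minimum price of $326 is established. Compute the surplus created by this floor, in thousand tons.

1140

In a free market, 3261 - 8P = 7P - 489 gives the equilibrium P* = 250, Q* = 1261.
Because the floor (326) lies above the market-clearing price, it is binding.
At P = 326: Qd = 3261 - 8·326 = 653 and Qs = 7·326 - 489 = 1793.
Surplus = Qs - Qd = 1793 - 653 = 1140.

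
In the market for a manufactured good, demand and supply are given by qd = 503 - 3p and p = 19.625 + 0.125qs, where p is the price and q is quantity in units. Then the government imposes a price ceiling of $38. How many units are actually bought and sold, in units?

147

Rearranging supply gives qs = 8p - 157. Without the control the market clears where 503 - 3p = 8p - 157, i.e. p* = 60 and q* = 323.
Because the ceiling (38) lies below the market-clearing price, it is binding.
At p = 38: qd = 503 - 3·38 = 389 and qs = 8·38 - 157 = 147.
The quantity actually transacted is the short side, supply: 147.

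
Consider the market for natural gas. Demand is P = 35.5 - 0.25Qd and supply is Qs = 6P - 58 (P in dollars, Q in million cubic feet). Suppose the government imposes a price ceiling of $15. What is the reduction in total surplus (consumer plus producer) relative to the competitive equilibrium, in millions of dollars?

187.5

Rearranging demand gives Qd = 142 - 4P. In a free market, 142 - 4P = 6P - 58 gives the equilibrium P* = 20, Q* = 62.
Because the ceiling (15) lies below the market-clearing price, it is binding.
At P = 15: Qd = 142 - 4·15 = 82 and Qs = 6·15 - 58 = 32.
Quantity traded falls to 32. At Q = 32 the demand price is (142 - 32)/4 = 27.5 and the supply price is (58 + 32)/6 = 15.
Deadweight loss = ½ · (27.5 - 15) · (62 - 32) = ½ · 12.5 · 30 = 187.5.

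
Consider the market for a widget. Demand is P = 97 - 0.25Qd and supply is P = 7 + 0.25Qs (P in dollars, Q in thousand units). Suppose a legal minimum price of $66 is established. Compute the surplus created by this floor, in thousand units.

Rearranging demand gives Qd = 388 - 4P; rearranging supply gives Qs = 4P - 28. Setting quantity demanded equal to quantity supplied, 388 - 4P = 4P - 28, gives P* = 52 and Q* = 180.
Since 66 > 52, the floor is binding.
At P = 66: Qd = 388 - 4·66 = 124 and Qs = 4·66 - 28 = 236.
Surplus = Qs - Qd = 236 - 124 = 112.

112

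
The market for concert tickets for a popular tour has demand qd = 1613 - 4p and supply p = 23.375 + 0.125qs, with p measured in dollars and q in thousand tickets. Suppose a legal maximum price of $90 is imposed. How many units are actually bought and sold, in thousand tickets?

Rearranging supply gives qs = 8p - 187. Setting quantity demanded equal to quantity supplied, 1613 - 4p = 8p - 187, gives p* = 150 and q* = 1013.
Since 90 < 150, the ceiling is binding.
At p = 90: qd = 1613 - 4·90 = 1253 and qs = 8·90 - 187 = 533.
The quantity actually transacted is the short side, supply: 533.

533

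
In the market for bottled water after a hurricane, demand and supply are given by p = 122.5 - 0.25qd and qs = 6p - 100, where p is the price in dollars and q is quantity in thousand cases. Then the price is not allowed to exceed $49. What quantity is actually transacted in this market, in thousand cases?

194

Rearranging demand gives qd = 490 - 4p. Setting quantity demanded equal to quantity supplied, 490 - 4p = 6p - 100, gives p* = 59 and q* = 254.
Because the ceiling (49) lies below the market-clearing price, it is binding.
At p = 49: qd = 490 - 4·49 = 294 and qs = 6·49 - 100 = 194.
The quantity actually transacted is the short side, supply: 194.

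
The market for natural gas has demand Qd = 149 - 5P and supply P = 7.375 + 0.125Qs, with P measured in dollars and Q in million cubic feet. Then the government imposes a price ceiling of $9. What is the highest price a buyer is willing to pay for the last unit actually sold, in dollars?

Rearranging supply gives Qs = 8P - 59. In a free market, 149 - 5P = 8P - 59 gives the equilibrium P* = 16, Q* = 69.
Because the ceiling (9) lies below the market-clearing price, it is binding.
At P = 9: Qd = 149 - 5·9 = 104 and Qs = 8·9 - 59 = 13.
Only 13 units reach the market. On the demand curve, the marginal buyer's willingness to pay at Q = 13 is (149 - 13)/5 = 27.2.

27.2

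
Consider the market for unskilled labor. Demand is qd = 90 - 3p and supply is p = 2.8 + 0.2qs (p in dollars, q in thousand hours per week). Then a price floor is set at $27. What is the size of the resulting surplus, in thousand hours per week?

112

Rearranging supply gives qs = 5p - 14. Without the control the market clears where 90 - 3p = 5p - 14, i.e. p* = 13 and q* = 51.
The floor of 27 is above the equilibrium price 13, so it binds.
At p = 27: qd = 90 - 3·27 = 9 and qs = 5·27 - 14 = 121.
Surplus = qs - qd = 121 - 9 = 112.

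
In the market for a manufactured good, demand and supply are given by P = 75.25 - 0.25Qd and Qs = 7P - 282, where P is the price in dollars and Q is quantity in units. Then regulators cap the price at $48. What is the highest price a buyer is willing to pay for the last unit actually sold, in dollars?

61.75

Rearranging demand gives Qd = 301 - 4P. Equilibrium: 301 - 4P = 7P - 282, so 583 = 11P and P* = 53, Q* = 89.
Because the ceiling (48) lies below the market-clearing price, it is binding.
At P = 48: Qd = 301 - 4·48 = 109 and Qs = 7·48 - 282 = 54.
Only 54 units reach the market. On the demand curve, the marginal buyer's willingness to pay at Q = 54 is (301 - 54)/4 = 61.75.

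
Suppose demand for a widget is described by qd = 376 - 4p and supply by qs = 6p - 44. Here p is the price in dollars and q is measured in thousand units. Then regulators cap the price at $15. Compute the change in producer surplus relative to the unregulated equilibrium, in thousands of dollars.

Equilibrium: 376 - 4p = 6p - 44, so 420 = 10p and p* = 42, q* = 208.
Since 15 < 42, the ceiling is binding.
At p = 15: qd = 376 - 4·15 = 316 and qs = 6·15 - 44 = 46.
Producer surplus without the control is ½ · (42 - 22/3) · 208 = 10816/3.
With the ceiling, producers sell 46 units at 15, so PS = ½ · (15 - 22/3) · 46 = 529/3.
Change in producer surplus = 529/3 - 10816/3 = -3429.

-3429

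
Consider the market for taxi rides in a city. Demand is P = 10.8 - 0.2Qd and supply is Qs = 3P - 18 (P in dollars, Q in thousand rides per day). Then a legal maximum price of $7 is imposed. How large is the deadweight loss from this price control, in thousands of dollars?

Rearranging demand gives Qd = 54 - 5P. Equilibrium: 54 - 5P = 3P - 18, so 72 = 8P and P* = 9, Q* = 9.
The ceiling of 7 is below the equilibrium price 9, so it binds.
At P = 7: Qd = 54 - 5·7 = 19 and Qs = 3·7 - 18 = 3.
Quantity traded falls to 3. At Q = 3 the demand price is (54 - 3)/5 = 10.2 and the supply price is (18 + 3)/3 = 7.
Deadweight loss = ½ · (10.2 - 7) · (9 - 3) = ½ · 3.2 · 6 = 9.6.

9.6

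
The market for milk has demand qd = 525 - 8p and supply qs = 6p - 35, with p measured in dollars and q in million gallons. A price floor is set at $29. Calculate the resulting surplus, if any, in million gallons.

In a free market, 525 - 8p = 6p - 35 gives the equilibrium p* = 40, q* = 205.
Since 29 is below p* = 40, the floor does not bind and the free-market outcome prevails.
Since the control does not bind, there is no surplus.

0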